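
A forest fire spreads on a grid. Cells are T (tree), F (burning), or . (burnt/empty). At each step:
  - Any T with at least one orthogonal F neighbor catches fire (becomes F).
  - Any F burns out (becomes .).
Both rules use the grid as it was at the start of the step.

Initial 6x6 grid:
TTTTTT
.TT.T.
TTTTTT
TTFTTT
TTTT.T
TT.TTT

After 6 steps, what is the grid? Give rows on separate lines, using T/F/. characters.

Step 1: 4 trees catch fire, 1 burn out
  TTTTTT
  .TT.T.
  TTFTTT
  TF.FTT
  TTFT.T
  TT.TTT
Step 2: 7 trees catch fire, 4 burn out
  TTTTTT
  .TF.T.
  TF.FTT
  F...FT
  TF.F.T
  TT.TTT
Step 3: 8 trees catch fire, 7 burn out
  TTFTTT
  .F..T.
  F...FT
  .....F
  F....T
  TF.FTT
Step 4: 7 trees catch fire, 8 burn out
  TF.FTT
  ....F.
  .....F
  ......
  .....F
  F...FT
Step 5: 3 trees catch fire, 7 burn out
  F...FT
  ......
  ......
  ......
  ......
  .....F
Step 6: 1 trees catch fire, 3 burn out
  .....F
  ......
  ......
  ......
  ......
  ......

.....F
......
......
......
......
......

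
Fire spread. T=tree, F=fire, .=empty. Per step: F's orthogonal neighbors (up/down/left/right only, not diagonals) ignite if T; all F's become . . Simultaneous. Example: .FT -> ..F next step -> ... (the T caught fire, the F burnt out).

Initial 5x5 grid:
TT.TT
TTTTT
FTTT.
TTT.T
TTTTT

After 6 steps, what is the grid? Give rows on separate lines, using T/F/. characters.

Step 1: 3 trees catch fire, 1 burn out
  TT.TT
  FTTTT
  .FTT.
  FTT.T
  TTTTT
Step 2: 5 trees catch fire, 3 burn out
  FT.TT
  .FTTT
  ..FT.
  .FT.T
  FTTTT
Step 3: 5 trees catch fire, 5 burn out
  .F.TT
  ..FTT
  ...F.
  ..F.T
  .FTTT
Step 4: 2 trees catch fire, 5 burn out
  ...TT
  ...FT
  .....
  ....T
  ..FTT
Step 5: 3 trees catch fire, 2 burn out
  ...FT
  ....F
  .....
  ....T
  ...FT
Step 6: 2 trees catch fire, 3 burn out
  ....F
  .....
  .....
  ....T
  ....F

....F
.....
.....
....T
....F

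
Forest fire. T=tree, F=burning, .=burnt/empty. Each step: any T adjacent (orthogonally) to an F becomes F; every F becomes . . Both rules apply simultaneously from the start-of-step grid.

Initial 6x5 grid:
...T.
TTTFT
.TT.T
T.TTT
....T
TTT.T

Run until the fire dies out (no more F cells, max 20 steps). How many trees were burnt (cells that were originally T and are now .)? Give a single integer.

Answer: 13

Derivation:
Step 1: +3 fires, +1 burnt (F count now 3)
Step 2: +3 fires, +3 burnt (F count now 3)
Step 3: +4 fires, +3 burnt (F count now 4)
Step 4: +2 fires, +4 burnt (F count now 2)
Step 5: +1 fires, +2 burnt (F count now 1)
Step 6: +0 fires, +1 burnt (F count now 0)
Fire out after step 6
Initially T: 17, now '.': 26
Total burnt (originally-T cells now '.'): 13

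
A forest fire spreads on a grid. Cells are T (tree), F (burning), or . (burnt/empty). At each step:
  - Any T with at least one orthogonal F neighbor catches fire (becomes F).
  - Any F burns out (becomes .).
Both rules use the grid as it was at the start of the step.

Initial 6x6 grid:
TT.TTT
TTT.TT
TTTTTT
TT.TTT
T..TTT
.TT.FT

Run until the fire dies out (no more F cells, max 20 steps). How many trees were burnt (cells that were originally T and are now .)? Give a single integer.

Answer: 26

Derivation:
Step 1: +2 fires, +1 burnt (F count now 2)
Step 2: +3 fires, +2 burnt (F count now 3)
Step 3: +3 fires, +3 burnt (F count now 3)
Step 4: +3 fires, +3 burnt (F count now 3)
Step 5: +3 fires, +3 burnt (F count now 3)
Step 6: +4 fires, +3 burnt (F count now 4)
Step 7: +3 fires, +4 burnt (F count now 3)
Step 8: +3 fires, +3 burnt (F count now 3)
Step 9: +2 fires, +3 burnt (F count now 2)
Step 10: +0 fires, +2 burnt (F count now 0)
Fire out after step 10
Initially T: 28, now '.': 34
Total burnt (originally-T cells now '.'): 26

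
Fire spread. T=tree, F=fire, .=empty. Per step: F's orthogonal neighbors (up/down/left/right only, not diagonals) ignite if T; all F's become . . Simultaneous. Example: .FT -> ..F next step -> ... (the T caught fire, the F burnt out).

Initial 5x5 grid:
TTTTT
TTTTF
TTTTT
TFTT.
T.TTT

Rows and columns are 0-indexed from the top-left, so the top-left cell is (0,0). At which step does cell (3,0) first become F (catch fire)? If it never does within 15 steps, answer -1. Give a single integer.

Step 1: cell (3,0)='F' (+6 fires, +2 burnt)
  -> target ignites at step 1
Step 2: cell (3,0)='.' (+9 fires, +6 burnt)
Step 3: cell (3,0)='.' (+4 fires, +9 burnt)
Step 4: cell (3,0)='.' (+2 fires, +4 burnt)
Step 5: cell (3,0)='.' (+0 fires, +2 burnt)
  fire out at step 5

1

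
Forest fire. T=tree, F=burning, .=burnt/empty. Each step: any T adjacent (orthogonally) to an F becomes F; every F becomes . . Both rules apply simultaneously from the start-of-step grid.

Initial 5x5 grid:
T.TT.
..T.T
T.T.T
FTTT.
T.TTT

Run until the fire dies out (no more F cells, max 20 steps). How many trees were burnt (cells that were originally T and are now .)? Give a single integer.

Step 1: +3 fires, +1 burnt (F count now 3)
Step 2: +1 fires, +3 burnt (F count now 1)
Step 3: +3 fires, +1 burnt (F count now 3)
Step 4: +2 fires, +3 burnt (F count now 2)
Step 5: +2 fires, +2 burnt (F count now 2)
Step 6: +1 fires, +2 burnt (F count now 1)
Step 7: +0 fires, +1 burnt (F count now 0)
Fire out after step 7
Initially T: 15, now '.': 22
Total burnt (originally-T cells now '.'): 12

Answer: 12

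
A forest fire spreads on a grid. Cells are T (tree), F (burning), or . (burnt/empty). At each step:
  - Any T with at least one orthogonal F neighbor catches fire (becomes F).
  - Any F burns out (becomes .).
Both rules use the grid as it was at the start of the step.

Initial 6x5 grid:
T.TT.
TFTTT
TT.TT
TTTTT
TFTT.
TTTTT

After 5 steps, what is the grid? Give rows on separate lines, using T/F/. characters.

Step 1: 7 trees catch fire, 2 burn out
  T.TT.
  F.FTT
  TF.TT
  TFTTT
  F.FT.
  TFTTT
Step 2: 9 trees catch fire, 7 burn out
  F.FT.
  ...FT
  F..TT
  F.FTT
  ...F.
  F.FTT
Step 3: 5 trees catch fire, 9 burn out
  ...F.
  ....F
  ...FT
  ...FT
  .....
  ...FT
Step 4: 3 trees catch fire, 5 burn out
  .....
  .....
  ....F
  ....F
  .....
  ....F
Step 5: 0 trees catch fire, 3 burn out
  .....
  .....
  .....
  .....
  .....
  .....

.....
.....
.....
.....
.....
.....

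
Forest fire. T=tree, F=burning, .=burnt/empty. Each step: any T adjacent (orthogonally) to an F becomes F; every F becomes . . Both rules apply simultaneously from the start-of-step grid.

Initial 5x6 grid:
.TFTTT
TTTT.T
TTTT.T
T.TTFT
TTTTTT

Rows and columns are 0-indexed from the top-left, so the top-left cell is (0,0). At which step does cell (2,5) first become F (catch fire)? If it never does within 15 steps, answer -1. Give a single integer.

Step 1: cell (2,5)='T' (+6 fires, +2 burnt)
Step 2: cell (2,5)='F' (+9 fires, +6 burnt)
  -> target ignites at step 2
Step 3: cell (2,5)='.' (+5 fires, +9 burnt)
Step 4: cell (2,5)='.' (+2 fires, +5 burnt)
Step 5: cell (2,5)='.' (+2 fires, +2 burnt)
Step 6: cell (2,5)='.' (+0 fires, +2 burnt)
  fire out at step 6

2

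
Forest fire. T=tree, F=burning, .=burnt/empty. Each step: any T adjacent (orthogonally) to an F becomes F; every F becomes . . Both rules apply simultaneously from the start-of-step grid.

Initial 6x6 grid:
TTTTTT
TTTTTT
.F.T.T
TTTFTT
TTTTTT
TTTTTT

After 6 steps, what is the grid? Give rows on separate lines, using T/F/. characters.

Step 1: 6 trees catch fire, 2 burn out
  TTTTTT
  TFTTTT
  ...F.T
  TFF.FT
  TTTFTT
  TTTTTT
Step 2: 10 trees catch fire, 6 burn out
  TFTTTT
  F.FFTT
  .....T
  F....F
  TFF.FT
  TTTFTT
Step 3: 10 trees catch fire, 10 burn out
  F.FFTT
  ....FT
  .....F
  ......
  F....F
  TFF.FT
Step 4: 4 trees catch fire, 10 burn out
  ....FT
  .....F
  ......
  ......
  ......
  F....F
Step 5: 1 trees catch fire, 4 burn out
  .....F
  ......
  ......
  ......
  ......
  ......
Step 6: 0 trees catch fire, 1 burn out
  ......
  ......
  ......
  ......
  ......
  ......

......
......
......
......
......
......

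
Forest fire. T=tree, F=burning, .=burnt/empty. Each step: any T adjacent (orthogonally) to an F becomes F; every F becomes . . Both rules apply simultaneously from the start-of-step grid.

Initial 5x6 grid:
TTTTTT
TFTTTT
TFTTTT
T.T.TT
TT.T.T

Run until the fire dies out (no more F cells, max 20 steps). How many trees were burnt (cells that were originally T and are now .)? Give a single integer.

Answer: 23

Derivation:
Step 1: +5 fires, +2 burnt (F count now 5)
Step 2: +6 fires, +5 burnt (F count now 6)
Step 3: +4 fires, +6 burnt (F count now 4)
Step 4: +5 fires, +4 burnt (F count now 5)
Step 5: +2 fires, +5 burnt (F count now 2)
Step 6: +1 fires, +2 burnt (F count now 1)
Step 7: +0 fires, +1 burnt (F count now 0)
Fire out after step 7
Initially T: 24, now '.': 29
Total burnt (originally-T cells now '.'): 23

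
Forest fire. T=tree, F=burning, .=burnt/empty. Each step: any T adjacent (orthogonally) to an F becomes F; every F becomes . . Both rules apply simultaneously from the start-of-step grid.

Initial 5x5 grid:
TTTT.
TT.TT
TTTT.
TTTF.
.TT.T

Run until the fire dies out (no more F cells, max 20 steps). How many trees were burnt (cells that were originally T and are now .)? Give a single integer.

Step 1: +2 fires, +1 burnt (F count now 2)
Step 2: +4 fires, +2 burnt (F count now 4)
Step 3: +5 fires, +4 burnt (F count now 5)
Step 4: +3 fires, +5 burnt (F count now 3)
Step 5: +2 fires, +3 burnt (F count now 2)
Step 6: +1 fires, +2 burnt (F count now 1)
Step 7: +0 fires, +1 burnt (F count now 0)
Fire out after step 7
Initially T: 18, now '.': 24
Total burnt (originally-T cells now '.'): 17

Answer: 17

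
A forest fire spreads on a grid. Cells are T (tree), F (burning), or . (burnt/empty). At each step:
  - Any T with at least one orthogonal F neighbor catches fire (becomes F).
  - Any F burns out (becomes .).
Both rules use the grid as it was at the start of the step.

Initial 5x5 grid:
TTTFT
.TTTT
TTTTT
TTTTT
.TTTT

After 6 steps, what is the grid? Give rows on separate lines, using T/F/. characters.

Step 1: 3 trees catch fire, 1 burn out
  TTF.F
  .TTFT
  TTTTT
  TTTTT
  .TTTT
Step 2: 4 trees catch fire, 3 burn out
  TF...
  .TF.F
  TTTFT
  TTTTT
  .TTTT
Step 3: 5 trees catch fire, 4 burn out
  F....
  .F...
  TTF.F
  TTTFT
  .TTTT
Step 4: 4 trees catch fire, 5 burn out
  .....
  .....
  TF...
  TTF.F
  .TTFT
Step 5: 4 trees catch fire, 4 burn out
  .....
  .....
  F....
  TF...
  .TF.F
Step 6: 2 trees catch fire, 4 burn out
  .....
  .....
  .....
  F....
  .F...

.....
.....
.....
F....
.F...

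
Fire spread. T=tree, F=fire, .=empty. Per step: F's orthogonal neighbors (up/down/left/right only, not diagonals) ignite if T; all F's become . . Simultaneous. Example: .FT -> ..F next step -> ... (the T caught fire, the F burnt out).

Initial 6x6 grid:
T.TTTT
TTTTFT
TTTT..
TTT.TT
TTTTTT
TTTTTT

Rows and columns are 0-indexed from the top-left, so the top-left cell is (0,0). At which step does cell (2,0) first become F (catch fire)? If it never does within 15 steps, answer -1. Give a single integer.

Step 1: cell (2,0)='T' (+3 fires, +1 burnt)
Step 2: cell (2,0)='T' (+4 fires, +3 burnt)
Step 3: cell (2,0)='T' (+3 fires, +4 burnt)
Step 4: cell (2,0)='T' (+3 fires, +3 burnt)
Step 5: cell (2,0)='F' (+4 fires, +3 burnt)
  -> target ignites at step 5
Step 6: cell (2,0)='.' (+4 fires, +4 burnt)
Step 7: cell (2,0)='.' (+4 fires, +4 burnt)
Step 8: cell (2,0)='.' (+4 fires, +4 burnt)
Step 9: cell (2,0)='.' (+2 fires, +4 burnt)
Step 10: cell (2,0)='.' (+0 fires, +2 burnt)
  fire out at step 10

5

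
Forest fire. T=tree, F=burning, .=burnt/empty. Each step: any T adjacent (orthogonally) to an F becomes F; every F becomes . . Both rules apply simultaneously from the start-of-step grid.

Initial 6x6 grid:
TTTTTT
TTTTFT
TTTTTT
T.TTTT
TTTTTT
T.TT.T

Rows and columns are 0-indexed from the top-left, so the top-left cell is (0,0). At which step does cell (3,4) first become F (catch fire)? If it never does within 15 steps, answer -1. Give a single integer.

Step 1: cell (3,4)='T' (+4 fires, +1 burnt)
Step 2: cell (3,4)='F' (+6 fires, +4 burnt)
  -> target ignites at step 2
Step 3: cell (3,4)='.' (+6 fires, +6 burnt)
Step 4: cell (3,4)='.' (+6 fires, +6 burnt)
Step 5: cell (3,4)='.' (+5 fires, +6 burnt)
Step 6: cell (3,4)='.' (+3 fires, +5 burnt)
Step 7: cell (3,4)='.' (+1 fires, +3 burnt)
Step 8: cell (3,4)='.' (+1 fires, +1 burnt)
Step 9: cell (3,4)='.' (+0 fires, +1 burnt)
  fire out at step 9

2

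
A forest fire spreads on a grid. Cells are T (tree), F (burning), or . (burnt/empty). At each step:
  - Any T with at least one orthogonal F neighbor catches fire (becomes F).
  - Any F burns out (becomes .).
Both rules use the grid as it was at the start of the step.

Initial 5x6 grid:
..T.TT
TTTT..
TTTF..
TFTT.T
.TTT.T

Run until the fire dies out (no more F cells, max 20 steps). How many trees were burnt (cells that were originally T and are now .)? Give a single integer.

Answer: 14

Derivation:
Step 1: +7 fires, +2 burnt (F count now 7)
Step 2: +5 fires, +7 burnt (F count now 5)
Step 3: +2 fires, +5 burnt (F count now 2)
Step 4: +0 fires, +2 burnt (F count now 0)
Fire out after step 4
Initially T: 18, now '.': 26
Total burnt (originally-T cells now '.'): 14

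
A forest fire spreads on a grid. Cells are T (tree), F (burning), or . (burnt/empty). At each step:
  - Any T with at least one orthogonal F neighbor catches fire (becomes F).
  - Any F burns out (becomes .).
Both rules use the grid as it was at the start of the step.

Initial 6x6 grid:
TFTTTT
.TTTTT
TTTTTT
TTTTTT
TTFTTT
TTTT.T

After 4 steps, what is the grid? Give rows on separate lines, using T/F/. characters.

Step 1: 7 trees catch fire, 2 burn out
  F.FTTT
  .FTTTT
  TTTTTT
  TTFTTT
  TF.FTT
  TTFT.T
Step 2: 10 trees catch fire, 7 burn out
  ...FTT
  ..FTTT
  TFFTTT
  TF.FTT
  F...FT
  TF.F.T
Step 3: 8 trees catch fire, 10 burn out
  ....FT
  ...FTT
  F..FTT
  F...FT
  .....F
  F....T
Step 4: 5 trees catch fire, 8 burn out
  .....F
  ....FT
  ....FT
  .....F
  ......
  .....F

.....F
....FT
....FT
.....F
......
.....F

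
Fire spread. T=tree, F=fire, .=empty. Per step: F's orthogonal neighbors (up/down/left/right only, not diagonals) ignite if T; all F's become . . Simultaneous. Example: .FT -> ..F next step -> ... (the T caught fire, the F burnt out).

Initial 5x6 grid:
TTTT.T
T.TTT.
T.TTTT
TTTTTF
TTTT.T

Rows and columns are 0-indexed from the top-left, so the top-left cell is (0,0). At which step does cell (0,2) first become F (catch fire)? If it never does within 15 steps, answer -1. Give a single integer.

Step 1: cell (0,2)='T' (+3 fires, +1 burnt)
Step 2: cell (0,2)='T' (+2 fires, +3 burnt)
Step 3: cell (0,2)='T' (+4 fires, +2 burnt)
Step 4: cell (0,2)='T' (+4 fires, +4 burnt)
Step 5: cell (0,2)='T' (+4 fires, +4 burnt)
Step 6: cell (0,2)='F' (+3 fires, +4 burnt)
  -> target ignites at step 6
Step 7: cell (0,2)='.' (+2 fires, +3 burnt)
Step 8: cell (0,2)='.' (+1 fires, +2 burnt)
Step 9: cell (0,2)='.' (+0 fires, +1 burnt)
  fire out at step 9

6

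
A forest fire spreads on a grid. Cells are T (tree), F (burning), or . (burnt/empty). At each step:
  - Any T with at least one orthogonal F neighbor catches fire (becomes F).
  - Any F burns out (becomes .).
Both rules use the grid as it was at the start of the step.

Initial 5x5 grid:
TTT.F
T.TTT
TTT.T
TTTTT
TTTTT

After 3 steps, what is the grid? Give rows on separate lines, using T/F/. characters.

Step 1: 1 trees catch fire, 1 burn out
  TTT..
  T.TTF
  TTT.T
  TTTTT
  TTTTT
Step 2: 2 trees catch fire, 1 burn out
  TTT..
  T.TF.
  TTT.F
  TTTTT
  TTTTT
Step 3: 2 trees catch fire, 2 burn out
  TTT..
  T.F..
  TTT..
  TTTTF
  TTTTT

TTT..
T.F..
TTT..
TTTTF
TTTTT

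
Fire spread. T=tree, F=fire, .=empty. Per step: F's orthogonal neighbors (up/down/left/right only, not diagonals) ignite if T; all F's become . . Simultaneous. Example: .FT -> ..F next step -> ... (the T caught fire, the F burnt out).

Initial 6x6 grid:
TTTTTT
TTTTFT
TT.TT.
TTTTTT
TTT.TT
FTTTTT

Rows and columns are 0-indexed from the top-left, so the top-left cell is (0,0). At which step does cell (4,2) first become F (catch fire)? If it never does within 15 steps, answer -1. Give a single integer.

Step 1: cell (4,2)='T' (+6 fires, +2 burnt)
Step 2: cell (4,2)='T' (+8 fires, +6 burnt)
Step 3: cell (4,2)='F' (+9 fires, +8 burnt)
  -> target ignites at step 3
Step 4: cell (4,2)='.' (+6 fires, +9 burnt)
Step 5: cell (4,2)='.' (+2 fires, +6 burnt)
Step 6: cell (4,2)='.' (+0 fires, +2 burnt)
  fire out at step 6

3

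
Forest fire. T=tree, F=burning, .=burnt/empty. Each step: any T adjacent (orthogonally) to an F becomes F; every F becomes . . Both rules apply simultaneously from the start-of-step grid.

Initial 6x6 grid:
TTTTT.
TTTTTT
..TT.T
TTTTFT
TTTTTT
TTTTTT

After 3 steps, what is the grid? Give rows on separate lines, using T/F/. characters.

Step 1: 3 trees catch fire, 1 burn out
  TTTTT.
  TTTTTT
  ..TT.T
  TTTF.F
  TTTTFT
  TTTTTT
Step 2: 6 trees catch fire, 3 burn out
  TTTTT.
  TTTTTT
  ..TF.F
  TTF...
  TTTF.F
  TTTTFT
Step 3: 7 trees catch fire, 6 burn out
  TTTTT.
  TTTFTF
  ..F...
  TF....
  TTF...
  TTTF.F

TTTTT.
TTTFTF
..F...
TF....
TTF...
TTTF.F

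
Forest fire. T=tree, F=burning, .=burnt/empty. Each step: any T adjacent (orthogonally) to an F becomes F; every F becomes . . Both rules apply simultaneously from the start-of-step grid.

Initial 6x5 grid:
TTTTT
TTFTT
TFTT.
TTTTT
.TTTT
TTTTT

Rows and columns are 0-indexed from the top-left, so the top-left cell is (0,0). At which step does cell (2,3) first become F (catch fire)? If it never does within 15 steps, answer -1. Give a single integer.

Step 1: cell (2,3)='T' (+6 fires, +2 burnt)
Step 2: cell (2,3)='F' (+8 fires, +6 burnt)
  -> target ignites at step 2
Step 3: cell (2,3)='.' (+5 fires, +8 burnt)
Step 4: cell (2,3)='.' (+4 fires, +5 burnt)
Step 5: cell (2,3)='.' (+2 fires, +4 burnt)
Step 6: cell (2,3)='.' (+1 fires, +2 burnt)
Step 7: cell (2,3)='.' (+0 fires, +1 burnt)
  fire out at step 7

2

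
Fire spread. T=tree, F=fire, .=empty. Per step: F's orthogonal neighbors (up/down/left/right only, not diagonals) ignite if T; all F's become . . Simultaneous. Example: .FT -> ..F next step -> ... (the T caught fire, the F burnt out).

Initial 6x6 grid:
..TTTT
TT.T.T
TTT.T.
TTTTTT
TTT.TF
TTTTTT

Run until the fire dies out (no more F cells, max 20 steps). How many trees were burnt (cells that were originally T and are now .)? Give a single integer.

Answer: 22

Derivation:
Step 1: +3 fires, +1 burnt (F count now 3)
Step 2: +2 fires, +3 burnt (F count now 2)
Step 3: +3 fires, +2 burnt (F count now 3)
Step 4: +2 fires, +3 burnt (F count now 2)
Step 5: +4 fires, +2 burnt (F count now 4)
Step 6: +4 fires, +4 burnt (F count now 4)
Step 7: +3 fires, +4 burnt (F count now 3)
Step 8: +1 fires, +3 burnt (F count now 1)
Step 9: +0 fires, +1 burnt (F count now 0)
Fire out after step 9
Initially T: 28, now '.': 30
Total burnt (originally-T cells now '.'): 22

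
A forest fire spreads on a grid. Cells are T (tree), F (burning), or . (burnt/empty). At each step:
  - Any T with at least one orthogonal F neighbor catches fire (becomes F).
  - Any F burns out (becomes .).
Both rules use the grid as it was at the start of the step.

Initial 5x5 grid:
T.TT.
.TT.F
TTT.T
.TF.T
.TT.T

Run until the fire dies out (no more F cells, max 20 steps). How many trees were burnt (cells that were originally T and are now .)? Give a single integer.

Step 1: +4 fires, +2 burnt (F count now 4)
Step 2: +4 fires, +4 burnt (F count now 4)
Step 3: +4 fires, +4 burnt (F count now 4)
Step 4: +1 fires, +4 burnt (F count now 1)
Step 5: +0 fires, +1 burnt (F count now 0)
Fire out after step 5
Initially T: 14, now '.': 24
Total burnt (originally-T cells now '.'): 13

Answer: 13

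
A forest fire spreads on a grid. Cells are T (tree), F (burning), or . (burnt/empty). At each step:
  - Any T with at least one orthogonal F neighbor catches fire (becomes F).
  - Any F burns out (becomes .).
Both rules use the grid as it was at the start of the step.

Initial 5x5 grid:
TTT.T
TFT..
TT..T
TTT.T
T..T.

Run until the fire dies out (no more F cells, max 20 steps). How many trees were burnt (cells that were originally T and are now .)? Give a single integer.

Step 1: +4 fires, +1 burnt (F count now 4)
Step 2: +4 fires, +4 burnt (F count now 4)
Step 3: +2 fires, +4 burnt (F count now 2)
Step 4: +1 fires, +2 burnt (F count now 1)
Step 5: +0 fires, +1 burnt (F count now 0)
Fire out after step 5
Initially T: 15, now '.': 21
Total burnt (originally-T cells now '.'): 11

Answer: 11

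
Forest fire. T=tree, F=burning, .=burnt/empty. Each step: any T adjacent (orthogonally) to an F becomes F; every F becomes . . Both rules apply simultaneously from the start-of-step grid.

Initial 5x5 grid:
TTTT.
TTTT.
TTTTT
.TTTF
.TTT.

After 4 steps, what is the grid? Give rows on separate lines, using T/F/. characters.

Step 1: 2 trees catch fire, 1 burn out
  TTTT.
  TTTT.
  TTTTF
  .TTF.
  .TTT.
Step 2: 3 trees catch fire, 2 burn out
  TTTT.
  TTTT.
  TTTF.
  .TF..
  .TTF.
Step 3: 4 trees catch fire, 3 burn out
  TTTT.
  TTTF.
  TTF..
  .F...
  .TF..
Step 4: 4 trees catch fire, 4 burn out
  TTTF.
  TTF..
  TF...
  .....
  .F...

TTTF.
TTF..
TF...
.....
.F...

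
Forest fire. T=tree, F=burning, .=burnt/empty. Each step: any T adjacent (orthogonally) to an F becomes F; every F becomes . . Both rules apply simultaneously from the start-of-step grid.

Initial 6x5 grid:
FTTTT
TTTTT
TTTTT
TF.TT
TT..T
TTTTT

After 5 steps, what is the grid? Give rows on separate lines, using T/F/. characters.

Step 1: 5 trees catch fire, 2 burn out
  .FTTT
  FTTTT
  TFTTT
  F..TT
  TF..T
  TTTTT
Step 2: 6 trees catch fire, 5 burn out
  ..FTT
  .FTTT
  F.FTT
  ...TT
  F...T
  TFTTT
Step 3: 5 trees catch fire, 6 burn out
  ...FT
  ..FTT
  ...FT
  ...TT
  ....T
  F.FTT
Step 4: 5 trees catch fire, 5 burn out
  ....F
  ...FT
  ....F
  ...FT
  ....T
  ...FT
Step 5: 3 trees catch fire, 5 burn out
  .....
  ....F
  .....
  ....F
  ....T
  ....F

.....
....F
.....
....F
....T
....F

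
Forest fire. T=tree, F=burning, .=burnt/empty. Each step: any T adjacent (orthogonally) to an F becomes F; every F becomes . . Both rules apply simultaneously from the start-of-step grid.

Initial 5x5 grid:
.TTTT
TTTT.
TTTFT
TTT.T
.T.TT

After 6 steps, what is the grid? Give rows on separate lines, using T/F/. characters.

Step 1: 3 trees catch fire, 1 burn out
  .TTTT
  TTTF.
  TTF.F
  TTT.T
  .T.TT
Step 2: 5 trees catch fire, 3 burn out
  .TTFT
  TTF..
  TF...
  TTF.F
  .T.TT
Step 3: 6 trees catch fire, 5 burn out
  .TF.F
  TF...
  F....
  TF...
  .T.TF
Step 4: 5 trees catch fire, 6 burn out
  .F...
  F....
  .....
  F....
  .F.F.
Step 5: 0 trees catch fire, 5 burn out
  .....
  .....
  .....
  .....
  .....
Step 6: 0 trees catch fire, 0 burn out
  .....
  .....
  .....
  .....
  .....

.....
.....
.....
.....
.....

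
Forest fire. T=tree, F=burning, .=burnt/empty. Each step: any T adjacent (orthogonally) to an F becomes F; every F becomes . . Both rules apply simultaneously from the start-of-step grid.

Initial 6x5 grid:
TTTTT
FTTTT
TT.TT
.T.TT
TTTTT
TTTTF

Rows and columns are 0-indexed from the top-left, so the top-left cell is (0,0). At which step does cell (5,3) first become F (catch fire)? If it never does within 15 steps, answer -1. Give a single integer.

Step 1: cell (5,3)='F' (+5 fires, +2 burnt)
  -> target ignites at step 1
Step 2: cell (5,3)='.' (+6 fires, +5 burnt)
Step 3: cell (5,3)='.' (+7 fires, +6 burnt)
Step 4: cell (5,3)='.' (+5 fires, +7 burnt)
Step 5: cell (5,3)='.' (+2 fires, +5 burnt)
Step 6: cell (5,3)='.' (+0 fires, +2 burnt)
  fire out at step 6

1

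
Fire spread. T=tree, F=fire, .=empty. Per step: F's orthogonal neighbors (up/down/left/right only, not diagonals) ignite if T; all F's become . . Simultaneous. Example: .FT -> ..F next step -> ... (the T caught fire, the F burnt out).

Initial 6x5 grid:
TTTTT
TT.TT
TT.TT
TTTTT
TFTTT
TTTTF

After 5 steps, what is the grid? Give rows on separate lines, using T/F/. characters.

Step 1: 6 trees catch fire, 2 burn out
  TTTTT
  TT.TT
  TT.TT
  TFTTT
  F.FTF
  TFTF.
Step 2: 7 trees catch fire, 6 burn out
  TTTTT
  TT.TT
  TF.TT
  F.FTF
  ...F.
  F.F..
Step 3: 4 trees catch fire, 7 burn out
  TTTTT
  TF.TT
  F..TF
  ...F.
  .....
  .....
Step 4: 4 trees catch fire, 4 burn out
  TFTTT
  F..TF
  ...F.
  .....
  .....
  .....
Step 5: 4 trees catch fire, 4 burn out
  F.FTF
  ...F.
  .....
  .....
  .....
  .....

F.FTF
...F.
.....
.....
.....
.....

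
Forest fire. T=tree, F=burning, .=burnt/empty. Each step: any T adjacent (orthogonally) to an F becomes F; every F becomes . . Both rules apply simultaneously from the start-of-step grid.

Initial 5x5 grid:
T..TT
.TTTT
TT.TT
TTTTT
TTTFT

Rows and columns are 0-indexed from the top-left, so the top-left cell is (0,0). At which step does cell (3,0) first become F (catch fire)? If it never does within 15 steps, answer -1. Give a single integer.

Step 1: cell (3,0)='T' (+3 fires, +1 burnt)
Step 2: cell (3,0)='T' (+4 fires, +3 burnt)
Step 3: cell (3,0)='T' (+4 fires, +4 burnt)
Step 4: cell (3,0)='F' (+5 fires, +4 burnt)
  -> target ignites at step 4
Step 5: cell (3,0)='.' (+3 fires, +5 burnt)
Step 6: cell (3,0)='.' (+0 fires, +3 burnt)
  fire out at step 6

4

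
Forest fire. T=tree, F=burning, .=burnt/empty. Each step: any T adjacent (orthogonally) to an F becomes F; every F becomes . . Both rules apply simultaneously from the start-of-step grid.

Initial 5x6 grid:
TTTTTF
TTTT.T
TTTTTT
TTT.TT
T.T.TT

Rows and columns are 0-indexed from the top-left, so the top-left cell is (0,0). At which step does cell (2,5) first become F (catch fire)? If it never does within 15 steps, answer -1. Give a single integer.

Step 1: cell (2,5)='T' (+2 fires, +1 burnt)
Step 2: cell (2,5)='F' (+2 fires, +2 burnt)
  -> target ignites at step 2
Step 3: cell (2,5)='.' (+4 fires, +2 burnt)
Step 4: cell (2,5)='.' (+5 fires, +4 burnt)
Step 5: cell (2,5)='.' (+4 fires, +5 burnt)
Step 6: cell (2,5)='.' (+3 fires, +4 burnt)
Step 7: cell (2,5)='.' (+3 fires, +3 burnt)
Step 8: cell (2,5)='.' (+1 fires, +3 burnt)
Step 9: cell (2,5)='.' (+1 fires, +1 burnt)
Step 10: cell (2,5)='.' (+0 fires, +1 burnt)
  fire out at step 10

2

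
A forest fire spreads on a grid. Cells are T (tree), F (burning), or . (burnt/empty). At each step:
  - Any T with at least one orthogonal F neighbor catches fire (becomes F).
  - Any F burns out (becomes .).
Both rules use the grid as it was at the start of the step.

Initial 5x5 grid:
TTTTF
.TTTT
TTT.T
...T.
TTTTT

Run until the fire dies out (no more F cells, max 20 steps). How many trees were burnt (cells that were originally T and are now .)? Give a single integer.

Answer: 12

Derivation:
Step 1: +2 fires, +1 burnt (F count now 2)
Step 2: +3 fires, +2 burnt (F count now 3)
Step 3: +2 fires, +3 burnt (F count now 2)
Step 4: +3 fires, +2 burnt (F count now 3)
Step 5: +1 fires, +3 burnt (F count now 1)
Step 6: +1 fires, +1 burnt (F count now 1)
Step 7: +0 fires, +1 burnt (F count now 0)
Fire out after step 7
Initially T: 18, now '.': 19
Total burnt (originally-T cells now '.'): 12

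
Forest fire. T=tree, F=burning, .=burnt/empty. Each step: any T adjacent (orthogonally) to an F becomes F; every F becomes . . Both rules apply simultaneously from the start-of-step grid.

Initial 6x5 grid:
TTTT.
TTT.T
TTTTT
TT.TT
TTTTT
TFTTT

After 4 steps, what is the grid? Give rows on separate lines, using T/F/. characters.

Step 1: 3 trees catch fire, 1 burn out
  TTTT.
  TTT.T
  TTTTT
  TT.TT
  TFTTT
  F.FTT
Step 2: 4 trees catch fire, 3 burn out
  TTTT.
  TTT.T
  TTTTT
  TF.TT
  F.FTT
  ...FT
Step 3: 4 trees catch fire, 4 burn out
  TTTT.
  TTT.T
  TFTTT
  F..TT
  ...FT
  ....F
Step 4: 5 trees catch fire, 4 burn out
  TTTT.
  TFT.T
  F.FTT
  ...FT
  ....F
  .....

TTTT.
TFT.T
F.FTT
...FT
....F
.....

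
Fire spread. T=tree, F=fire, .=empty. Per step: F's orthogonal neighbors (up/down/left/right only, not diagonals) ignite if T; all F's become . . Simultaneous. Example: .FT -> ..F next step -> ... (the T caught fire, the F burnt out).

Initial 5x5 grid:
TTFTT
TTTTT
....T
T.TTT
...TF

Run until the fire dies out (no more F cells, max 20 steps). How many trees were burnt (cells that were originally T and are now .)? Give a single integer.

Answer: 14

Derivation:
Step 1: +5 fires, +2 burnt (F count now 5)
Step 2: +6 fires, +5 burnt (F count now 6)
Step 3: +3 fires, +6 burnt (F count now 3)
Step 4: +0 fires, +3 burnt (F count now 0)
Fire out after step 4
Initially T: 15, now '.': 24
Total burnt (originally-T cells now '.'): 14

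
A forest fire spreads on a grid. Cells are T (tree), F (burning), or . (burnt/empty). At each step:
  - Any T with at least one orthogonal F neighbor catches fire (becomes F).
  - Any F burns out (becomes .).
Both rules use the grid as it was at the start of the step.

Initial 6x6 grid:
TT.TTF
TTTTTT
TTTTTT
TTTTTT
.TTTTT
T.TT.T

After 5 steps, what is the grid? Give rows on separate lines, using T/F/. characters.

Step 1: 2 trees catch fire, 1 burn out
  TT.TF.
  TTTTTF
  TTTTTT
  TTTTTT
  .TTTTT
  T.TT.T
Step 2: 3 trees catch fire, 2 burn out
  TT.F..
  TTTTF.
  TTTTTF
  TTTTTT
  .TTTTT
  T.TT.T
Step 3: 3 trees catch fire, 3 burn out
  TT....
  TTTF..
  TTTTF.
  TTTTTF
  .TTTTT
  T.TT.T
Step 4: 4 trees catch fire, 3 burn out
  TT....
  TTF...
  TTTF..
  TTTTF.
  .TTTTF
  T.TT.T
Step 5: 5 trees catch fire, 4 burn out
  TT....
  TF....
  TTF...
  TTTF..
  .TTTF.
  T.TT.F

TT....
TF....
TTF...
TTTF..
.TTTF.
T.TT.F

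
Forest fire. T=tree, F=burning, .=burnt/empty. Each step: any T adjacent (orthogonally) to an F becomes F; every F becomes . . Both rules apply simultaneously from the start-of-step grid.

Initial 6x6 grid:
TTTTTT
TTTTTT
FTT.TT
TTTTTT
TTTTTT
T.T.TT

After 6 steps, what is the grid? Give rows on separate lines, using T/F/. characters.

Step 1: 3 trees catch fire, 1 burn out
  TTTTTT
  FTTTTT
  .FT.TT
  FTTTTT
  TTTTTT
  T.T.TT
Step 2: 5 trees catch fire, 3 burn out
  FTTTTT
  .FTTTT
  ..F.TT
  .FTTTT
  FTTTTT
  T.T.TT
Step 3: 5 trees catch fire, 5 burn out
  .FTTTT
  ..FTTT
  ....TT
  ..FTTT
  .FTTTT
  F.T.TT
Step 4: 4 trees catch fire, 5 burn out
  ..FTTT
  ...FTT
  ....TT
  ...FTT
  ..FTTT
  ..T.TT
Step 5: 5 trees catch fire, 4 burn out
  ...FTT
  ....FT
  ....TT
  ....FT
  ...FTT
  ..F.TT
Step 6: 5 trees catch fire, 5 burn out
  ....FT
  .....F
  ....FT
  .....F
  ....FT
  ....TT

....FT
.....F
....FT
.....F
....FT
....TT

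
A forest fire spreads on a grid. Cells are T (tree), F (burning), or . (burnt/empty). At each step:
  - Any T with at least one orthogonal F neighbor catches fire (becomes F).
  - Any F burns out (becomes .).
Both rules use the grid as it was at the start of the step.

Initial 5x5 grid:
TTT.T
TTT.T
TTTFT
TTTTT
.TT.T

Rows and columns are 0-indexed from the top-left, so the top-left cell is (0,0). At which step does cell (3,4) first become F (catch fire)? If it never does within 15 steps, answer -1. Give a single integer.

Step 1: cell (3,4)='T' (+3 fires, +1 burnt)
Step 2: cell (3,4)='F' (+5 fires, +3 burnt)
  -> target ignites at step 2
Step 3: cell (3,4)='.' (+7 fires, +5 burnt)
Step 4: cell (3,4)='.' (+4 fires, +7 burnt)
Step 5: cell (3,4)='.' (+1 fires, +4 burnt)
Step 6: cell (3,4)='.' (+0 fires, +1 burnt)
  fire out at step 6

2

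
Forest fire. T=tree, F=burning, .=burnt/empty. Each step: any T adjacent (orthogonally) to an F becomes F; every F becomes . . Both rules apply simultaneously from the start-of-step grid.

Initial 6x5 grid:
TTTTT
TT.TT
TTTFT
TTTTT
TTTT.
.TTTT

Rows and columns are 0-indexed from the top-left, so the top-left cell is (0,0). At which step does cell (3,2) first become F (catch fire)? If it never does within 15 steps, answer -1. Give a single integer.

Step 1: cell (3,2)='T' (+4 fires, +1 burnt)
Step 2: cell (3,2)='F' (+6 fires, +4 burnt)
  -> target ignites at step 2
Step 3: cell (3,2)='.' (+7 fires, +6 burnt)
Step 4: cell (3,2)='.' (+6 fires, +7 burnt)
Step 5: cell (3,2)='.' (+3 fires, +6 burnt)
Step 6: cell (3,2)='.' (+0 fires, +3 burnt)
  fire out at step 6

2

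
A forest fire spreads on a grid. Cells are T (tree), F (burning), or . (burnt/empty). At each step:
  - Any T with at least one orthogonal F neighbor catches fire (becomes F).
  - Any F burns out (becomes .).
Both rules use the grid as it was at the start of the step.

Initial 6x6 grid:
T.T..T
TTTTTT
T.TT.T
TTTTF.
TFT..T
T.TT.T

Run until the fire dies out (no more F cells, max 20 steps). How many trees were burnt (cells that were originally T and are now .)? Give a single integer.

Answer: 22

Derivation:
Step 1: +4 fires, +2 burnt (F count now 4)
Step 2: +5 fires, +4 burnt (F count now 5)
Step 3: +4 fires, +5 burnt (F count now 4)
Step 4: +3 fires, +4 burnt (F count now 3)
Step 5: +4 fires, +3 burnt (F count now 4)
Step 6: +2 fires, +4 burnt (F count now 2)
Step 7: +0 fires, +2 burnt (F count now 0)
Fire out after step 7
Initially T: 24, now '.': 34
Total burnt (originally-T cells now '.'): 22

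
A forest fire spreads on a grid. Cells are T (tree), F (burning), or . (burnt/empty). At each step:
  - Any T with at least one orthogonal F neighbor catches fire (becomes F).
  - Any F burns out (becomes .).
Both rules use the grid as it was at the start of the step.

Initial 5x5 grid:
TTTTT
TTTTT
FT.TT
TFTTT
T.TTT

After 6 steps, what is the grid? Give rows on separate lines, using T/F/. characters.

Step 1: 4 trees catch fire, 2 burn out
  TTTTT
  FTTTT
  .F.TT
  F.FTT
  T.TTT
Step 2: 5 trees catch fire, 4 burn out
  FTTTT
  .FTTT
  ...TT
  ...FT
  F.FTT
Step 3: 5 trees catch fire, 5 burn out
  .FTTT
  ..FTT
  ...FT
  ....F
  ...FT
Step 4: 4 trees catch fire, 5 burn out
  ..FTT
  ...FT
  ....F
  .....
  ....F
Step 5: 2 trees catch fire, 4 burn out
  ...FT
  ....F
  .....
  .....
  .....
Step 6: 1 trees catch fire, 2 burn out
  ....F
  .....
  .....
  .....
  .....

....F
.....
.....
.....
.....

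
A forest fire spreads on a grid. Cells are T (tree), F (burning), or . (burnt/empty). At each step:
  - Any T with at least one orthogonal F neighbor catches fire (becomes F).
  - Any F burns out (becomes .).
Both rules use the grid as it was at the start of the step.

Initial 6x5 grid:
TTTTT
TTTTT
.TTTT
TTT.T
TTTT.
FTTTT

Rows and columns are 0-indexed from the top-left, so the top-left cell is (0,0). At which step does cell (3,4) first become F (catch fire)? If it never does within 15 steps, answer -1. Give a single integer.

Step 1: cell (3,4)='T' (+2 fires, +1 burnt)
Step 2: cell (3,4)='T' (+3 fires, +2 burnt)
Step 3: cell (3,4)='T' (+3 fires, +3 burnt)
Step 4: cell (3,4)='T' (+4 fires, +3 burnt)
Step 5: cell (3,4)='T' (+2 fires, +4 burnt)
Step 6: cell (3,4)='T' (+4 fires, +2 burnt)
Step 7: cell (3,4)='T' (+4 fires, +4 burnt)
Step 8: cell (3,4)='F' (+3 fires, +4 burnt)
  -> target ignites at step 8
Step 9: cell (3,4)='.' (+1 fires, +3 burnt)
Step 10: cell (3,4)='.' (+0 fires, +1 burnt)
  fire out at step 10

8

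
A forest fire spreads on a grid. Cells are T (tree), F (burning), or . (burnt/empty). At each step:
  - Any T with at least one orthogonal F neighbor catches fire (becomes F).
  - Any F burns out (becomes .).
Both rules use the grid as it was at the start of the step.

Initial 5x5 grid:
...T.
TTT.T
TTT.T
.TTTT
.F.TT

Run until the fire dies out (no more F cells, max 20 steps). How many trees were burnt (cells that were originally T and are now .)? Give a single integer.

Step 1: +1 fires, +1 burnt (F count now 1)
Step 2: +2 fires, +1 burnt (F count now 2)
Step 3: +4 fires, +2 burnt (F count now 4)
Step 4: +4 fires, +4 burnt (F count now 4)
Step 5: +2 fires, +4 burnt (F count now 2)
Step 6: +1 fires, +2 burnt (F count now 1)
Step 7: +0 fires, +1 burnt (F count now 0)
Fire out after step 7
Initially T: 15, now '.': 24
Total burnt (originally-T cells now '.'): 14

Answer: 14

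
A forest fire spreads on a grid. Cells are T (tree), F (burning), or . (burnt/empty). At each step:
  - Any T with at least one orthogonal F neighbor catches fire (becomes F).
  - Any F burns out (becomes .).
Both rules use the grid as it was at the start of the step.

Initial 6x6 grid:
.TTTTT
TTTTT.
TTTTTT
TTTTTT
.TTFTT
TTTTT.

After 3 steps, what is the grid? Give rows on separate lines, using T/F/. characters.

Step 1: 4 trees catch fire, 1 burn out
  .TTTTT
  TTTTT.
  TTTTTT
  TTTFTT
  .TF.FT
  TTTFT.
Step 2: 7 trees catch fire, 4 burn out
  .TTTTT
  TTTTT.
  TTTFTT
  TTF.FT
  .F...F
  TTF.F.
Step 3: 6 trees catch fire, 7 burn out
  .TTTTT
  TTTFT.
  TTF.FT
  TF...F
  ......
  TF....

.TTTTT
TTTFT.
TTF.FT
TF...F
......
TF....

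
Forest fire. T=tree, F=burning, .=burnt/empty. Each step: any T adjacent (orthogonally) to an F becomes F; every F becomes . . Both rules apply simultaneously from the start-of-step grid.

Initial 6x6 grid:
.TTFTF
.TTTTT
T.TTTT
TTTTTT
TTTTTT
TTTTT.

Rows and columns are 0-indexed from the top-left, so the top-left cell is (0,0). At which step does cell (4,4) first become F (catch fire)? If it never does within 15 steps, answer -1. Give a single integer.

Step 1: cell (4,4)='T' (+4 fires, +2 burnt)
Step 2: cell (4,4)='T' (+5 fires, +4 burnt)
Step 3: cell (4,4)='T' (+5 fires, +5 burnt)
Step 4: cell (4,4)='T' (+4 fires, +5 burnt)
Step 5: cell (4,4)='F' (+4 fires, +4 burnt)
  -> target ignites at step 5
Step 6: cell (4,4)='.' (+4 fires, +4 burnt)
Step 7: cell (4,4)='.' (+3 fires, +4 burnt)
Step 8: cell (4,4)='.' (+1 fires, +3 burnt)
Step 9: cell (4,4)='.' (+0 fires, +1 burnt)
  fire out at step 9

5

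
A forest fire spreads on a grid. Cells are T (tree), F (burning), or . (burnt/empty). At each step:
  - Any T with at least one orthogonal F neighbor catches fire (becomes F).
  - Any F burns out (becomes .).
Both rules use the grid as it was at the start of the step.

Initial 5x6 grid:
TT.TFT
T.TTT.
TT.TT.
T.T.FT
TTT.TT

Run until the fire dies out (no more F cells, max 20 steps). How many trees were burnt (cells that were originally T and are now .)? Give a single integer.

Answer: 10

Derivation:
Step 1: +6 fires, +2 burnt (F count now 6)
Step 2: +3 fires, +6 burnt (F count now 3)
Step 3: +1 fires, +3 burnt (F count now 1)
Step 4: +0 fires, +1 burnt (F count now 0)
Fire out after step 4
Initially T: 20, now '.': 20
Total burnt (originally-T cells now '.'): 10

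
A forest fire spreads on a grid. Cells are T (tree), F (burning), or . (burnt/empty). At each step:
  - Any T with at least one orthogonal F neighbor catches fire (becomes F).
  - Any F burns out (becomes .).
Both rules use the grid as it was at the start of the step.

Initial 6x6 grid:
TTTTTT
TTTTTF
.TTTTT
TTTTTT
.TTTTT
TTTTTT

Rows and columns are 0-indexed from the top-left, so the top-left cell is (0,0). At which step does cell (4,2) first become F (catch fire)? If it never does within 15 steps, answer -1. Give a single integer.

Step 1: cell (4,2)='T' (+3 fires, +1 burnt)
Step 2: cell (4,2)='T' (+4 fires, +3 burnt)
Step 3: cell (4,2)='T' (+5 fires, +4 burnt)
Step 4: cell (4,2)='T' (+6 fires, +5 burnt)
Step 5: cell (4,2)='T' (+6 fires, +6 burnt)
Step 6: cell (4,2)='F' (+4 fires, +6 burnt)
  -> target ignites at step 6
Step 7: cell (4,2)='.' (+3 fires, +4 burnt)
Step 8: cell (4,2)='.' (+1 fires, +3 burnt)
Step 9: cell (4,2)='.' (+1 fires, +1 burnt)
Step 10: cell (4,2)='.' (+0 fires, +1 burnt)
  fire out at step 10

6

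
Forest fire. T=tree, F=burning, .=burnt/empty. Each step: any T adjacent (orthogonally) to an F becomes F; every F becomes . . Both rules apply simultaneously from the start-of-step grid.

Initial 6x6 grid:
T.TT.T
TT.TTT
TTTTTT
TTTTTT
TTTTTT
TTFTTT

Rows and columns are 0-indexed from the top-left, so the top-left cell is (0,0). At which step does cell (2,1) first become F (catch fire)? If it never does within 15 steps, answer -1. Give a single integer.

Step 1: cell (2,1)='T' (+3 fires, +1 burnt)
Step 2: cell (2,1)='T' (+5 fires, +3 burnt)
Step 3: cell (2,1)='T' (+6 fires, +5 burnt)
Step 4: cell (2,1)='F' (+5 fires, +6 burnt)
  -> target ignites at step 4
Step 5: cell (2,1)='.' (+5 fires, +5 burnt)
Step 6: cell (2,1)='.' (+4 fires, +5 burnt)
Step 7: cell (2,1)='.' (+3 fires, +4 burnt)
Step 8: cell (2,1)='.' (+1 fires, +3 burnt)
Step 9: cell (2,1)='.' (+0 fires, +1 burnt)
  fire out at step 9

4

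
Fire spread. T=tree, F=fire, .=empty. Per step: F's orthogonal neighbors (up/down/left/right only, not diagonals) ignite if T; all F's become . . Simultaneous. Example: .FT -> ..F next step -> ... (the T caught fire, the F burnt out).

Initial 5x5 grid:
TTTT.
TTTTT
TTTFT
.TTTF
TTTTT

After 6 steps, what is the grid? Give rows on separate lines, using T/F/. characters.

Step 1: 5 trees catch fire, 2 burn out
  TTTT.
  TTTFT
  TTF.F
  .TTF.
  TTTTF
Step 2: 6 trees catch fire, 5 burn out
  TTTF.
  TTF.F
  TF...
  .TF..
  TTTF.
Step 3: 5 trees catch fire, 6 burn out
  TTF..
  TF...
  F....
  .F...
  TTF..
Step 4: 3 trees catch fire, 5 burn out
  TF...
  F....
  .....
  .....
  TF...
Step 5: 2 trees catch fire, 3 burn out
  F....
  .....
  .....
  .....
  F....
Step 6: 0 trees catch fire, 2 burn out
  .....
  .....
  .....
  .....
  .....

.....
.....
.....
.....
.....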